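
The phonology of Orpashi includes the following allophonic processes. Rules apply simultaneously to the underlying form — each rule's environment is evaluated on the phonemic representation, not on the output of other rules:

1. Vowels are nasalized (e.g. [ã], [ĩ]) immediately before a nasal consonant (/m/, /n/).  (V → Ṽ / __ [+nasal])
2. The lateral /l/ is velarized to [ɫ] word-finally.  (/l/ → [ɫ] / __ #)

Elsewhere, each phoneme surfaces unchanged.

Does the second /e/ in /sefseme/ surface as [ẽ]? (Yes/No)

/e/ — between /s/ and /m/, before a nasal consonant — surfaces as [ẽ] (rule 1).
The actual realization is [ẽ], which matches [ẽ].

Yes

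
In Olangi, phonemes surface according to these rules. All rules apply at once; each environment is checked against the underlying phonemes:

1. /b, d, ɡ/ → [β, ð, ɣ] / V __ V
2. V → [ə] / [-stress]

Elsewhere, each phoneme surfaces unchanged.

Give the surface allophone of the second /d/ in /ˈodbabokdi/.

[d]

/d/ — between /k/ and /i/; rule 1 does not apply here → [d].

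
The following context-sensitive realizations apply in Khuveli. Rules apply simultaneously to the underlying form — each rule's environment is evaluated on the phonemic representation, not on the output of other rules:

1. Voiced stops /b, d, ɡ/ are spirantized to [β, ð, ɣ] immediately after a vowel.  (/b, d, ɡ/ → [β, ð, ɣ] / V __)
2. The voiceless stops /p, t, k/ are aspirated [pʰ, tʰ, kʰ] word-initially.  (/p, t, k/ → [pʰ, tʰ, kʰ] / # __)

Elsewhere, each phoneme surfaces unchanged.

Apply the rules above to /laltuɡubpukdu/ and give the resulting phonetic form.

[laltuɣuβpukdu]

/t/ (between /l/ and /u/) is in the target of rule 2 but the environment (word-initially) is not met → [t].
/ɡ/ meets the environment for rule 1 (immediately after a vowel) → [ɣ].
/b/ (between /u/ and /p/) occurs immediately after a vowel → [β] by rule 1.
/p/ (between /b/ and /u/) fails the environment for rule 2, so it stays [p].
/k/ — between /u/ and /d/; rule 2 does not apply here → [k].
/d/ — between /k/ and /u/; rule 1 does not apply here → [d].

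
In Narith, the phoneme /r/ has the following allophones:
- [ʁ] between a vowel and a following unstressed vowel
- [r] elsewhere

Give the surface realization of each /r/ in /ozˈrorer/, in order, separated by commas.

Occurrence 1 (position 3): no conditioning environment matches → elsewhere allophone [r].
Occurrence 2 (position 5): between a vowel and a following unstressed vowel → [ʁ].
Occurrence 3 (position 7): no conditioning environment matches → elsewhere allophone [r].

[r], [ʁ], [r]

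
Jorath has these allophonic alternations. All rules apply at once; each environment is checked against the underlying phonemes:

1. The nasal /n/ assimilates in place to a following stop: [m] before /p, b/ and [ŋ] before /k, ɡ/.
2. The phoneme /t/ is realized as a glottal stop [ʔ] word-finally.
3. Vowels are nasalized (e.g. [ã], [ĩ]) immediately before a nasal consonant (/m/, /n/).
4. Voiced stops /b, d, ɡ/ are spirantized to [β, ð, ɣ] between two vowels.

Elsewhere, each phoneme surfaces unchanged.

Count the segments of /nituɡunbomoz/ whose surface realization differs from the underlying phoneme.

4

Segments that undergo a rule: /ɡ/ → [ɣ] (rule 4); /u/ → [ũ] (rule 3); /n/ → [m] (rule 1); /o/ → [õ] (rule 3).
All other segments surface unchanged.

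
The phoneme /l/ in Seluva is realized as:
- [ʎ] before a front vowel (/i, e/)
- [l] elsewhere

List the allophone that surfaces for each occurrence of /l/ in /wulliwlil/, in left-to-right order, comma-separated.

Occurrence 1 (position 3): no conditioning environment matches → elsewhere allophone [l].
Occurrence 2 (position 4): before a front vowel (/i, e/) → [ʎ].
Occurrence 3 (position 7): before a front vowel (/i, e/) → [ʎ].
Occurrence 4 (position 9): no conditioning environment matches → elsewhere allophone [l].

[l], [ʎ], [ʎ], [l]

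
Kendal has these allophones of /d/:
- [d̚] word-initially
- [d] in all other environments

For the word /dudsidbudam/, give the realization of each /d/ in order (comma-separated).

Occurrence 1 (position 1): word-initially → [d̚].
Occurrence 2 (position 3): no conditioning environment matches → elsewhere allophone [d].
Occurrence 3 (position 6): no conditioning environment matches → elsewhere allophone [d].
Occurrence 4 (position 9): no conditioning environment matches → elsewhere allophone [d].

[d̚], [d], [d], [d]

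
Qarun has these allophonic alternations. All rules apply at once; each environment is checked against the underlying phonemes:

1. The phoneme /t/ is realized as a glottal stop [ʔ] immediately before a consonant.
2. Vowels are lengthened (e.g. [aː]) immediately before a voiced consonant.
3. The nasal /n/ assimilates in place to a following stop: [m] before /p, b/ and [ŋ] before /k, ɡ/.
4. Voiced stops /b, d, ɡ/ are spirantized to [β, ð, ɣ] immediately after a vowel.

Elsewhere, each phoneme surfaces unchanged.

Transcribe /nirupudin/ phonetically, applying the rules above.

[niːrupuːðiːn]

/n/ (word-initial) is in the target of rule 3 but the environment (before a labial or velar stop) is not met → [n].
/i/ (between /n/ and /r/): before a voiced consonant, so rule 2 applies → [iː].
/r/ (between /i/ and /u/) is unaffected → [r].
/u/ (between /r/ and /p/): rule 2 targets it, but not before a voiced consonant → unchanged [u].
/p/ (between /u/ and /u/): no rule targets it → [p].
Rule 2 applies to /u/ (between /p/ and /d/: before a voiced consonant) → [uː].
/d/ (between /u/ and /i/) occurs immediately after a vowel → [ð] by rule 4.
/i/ (between /d/ and /n/): before a voiced consonant, so rule 2 applies → [iː].
/n/ (word-final) is in the target of rule 3 but the environment (before a labial or velar stop) is not met → [n].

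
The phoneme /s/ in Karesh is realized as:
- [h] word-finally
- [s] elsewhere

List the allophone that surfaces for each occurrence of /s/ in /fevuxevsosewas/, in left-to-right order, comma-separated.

[s], [s], [h]

Occurrence 1 (position 8): no conditioning environment matches → elsewhere allophone [s].
Occurrence 2 (position 10): no conditioning environment matches → elsewhere allophone [s].
Occurrence 3 (position 14): word-finally → [h].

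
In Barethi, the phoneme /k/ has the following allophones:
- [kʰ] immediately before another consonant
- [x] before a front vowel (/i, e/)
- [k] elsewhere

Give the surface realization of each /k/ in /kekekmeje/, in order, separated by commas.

Occurrence 1 (position 1): before a front vowel (/i, e/) → [x].
Occurrence 2 (position 3): before a front vowel (/i, e/) → [x].
Occurrence 3 (position 5): immediately before another consonant → [kʰ].

[x], [x], [kʰ]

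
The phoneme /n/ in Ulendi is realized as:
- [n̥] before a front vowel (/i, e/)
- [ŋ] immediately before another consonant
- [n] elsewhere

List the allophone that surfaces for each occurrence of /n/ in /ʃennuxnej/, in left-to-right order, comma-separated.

[ŋ], [n], [n̥]

Occurrence 1 (position 3): immediately before another consonant → [ŋ].
Occurrence 2 (position 4): no conditioning environment matches → elsewhere allophone [n].
Occurrence 3 (position 7): before a front vowel (/i, e/) → [n̥].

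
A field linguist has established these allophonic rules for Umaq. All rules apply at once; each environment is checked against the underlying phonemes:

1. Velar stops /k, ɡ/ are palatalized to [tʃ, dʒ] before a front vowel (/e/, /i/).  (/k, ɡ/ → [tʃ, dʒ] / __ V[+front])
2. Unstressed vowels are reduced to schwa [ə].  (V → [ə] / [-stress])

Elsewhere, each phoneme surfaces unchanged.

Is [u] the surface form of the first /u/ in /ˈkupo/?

/u/ (between /k/ and /p/): rule 2 targets it, but not in an unstressed syllable → unchanged [u].
The actual realization is [u], which matches [u].

Yes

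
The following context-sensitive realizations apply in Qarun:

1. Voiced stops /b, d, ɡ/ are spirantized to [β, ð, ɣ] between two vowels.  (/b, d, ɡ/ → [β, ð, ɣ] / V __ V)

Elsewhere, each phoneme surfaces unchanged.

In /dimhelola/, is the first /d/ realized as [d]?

/d/ (word-initial) fails the environment for rule 1, so it stays [d].
The actual realization is [d], which matches [d].

Yes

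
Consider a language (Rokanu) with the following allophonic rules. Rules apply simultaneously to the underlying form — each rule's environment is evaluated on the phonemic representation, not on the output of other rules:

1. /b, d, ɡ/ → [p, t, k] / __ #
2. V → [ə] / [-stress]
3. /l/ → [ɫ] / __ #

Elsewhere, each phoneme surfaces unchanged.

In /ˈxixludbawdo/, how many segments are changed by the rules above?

Segments that undergo a rule: /u/ → [ə] (rule 2); /a/ → [ə] (rule 2); /o/ → [ə] (rule 2).
All other segments surface unchanged.

3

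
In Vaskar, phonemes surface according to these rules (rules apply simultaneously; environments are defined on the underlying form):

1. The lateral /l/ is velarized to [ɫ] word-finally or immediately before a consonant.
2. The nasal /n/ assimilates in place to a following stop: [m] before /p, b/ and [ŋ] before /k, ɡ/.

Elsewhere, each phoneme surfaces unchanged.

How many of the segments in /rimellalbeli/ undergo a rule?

Segments that undergo a rule: /l/ → [ɫ] (rule 1); /l/ → [ɫ] (rule 1).
All other segments surface unchanged.

2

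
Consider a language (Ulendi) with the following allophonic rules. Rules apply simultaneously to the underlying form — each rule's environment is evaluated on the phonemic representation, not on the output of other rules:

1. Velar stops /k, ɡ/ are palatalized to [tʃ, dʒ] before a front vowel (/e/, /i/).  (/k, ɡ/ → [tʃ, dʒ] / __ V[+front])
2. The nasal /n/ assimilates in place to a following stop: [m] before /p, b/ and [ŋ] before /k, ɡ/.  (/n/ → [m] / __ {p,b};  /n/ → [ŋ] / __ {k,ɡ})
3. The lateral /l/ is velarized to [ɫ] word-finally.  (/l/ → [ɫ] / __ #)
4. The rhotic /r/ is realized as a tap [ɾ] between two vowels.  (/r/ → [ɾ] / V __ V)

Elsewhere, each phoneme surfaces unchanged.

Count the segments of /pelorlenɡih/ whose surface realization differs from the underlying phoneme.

Segments that undergo a rule: /n/ → [ŋ] (rule 2); /ɡ/ → [dʒ] (rule 1).
All other segments surface unchanged.

2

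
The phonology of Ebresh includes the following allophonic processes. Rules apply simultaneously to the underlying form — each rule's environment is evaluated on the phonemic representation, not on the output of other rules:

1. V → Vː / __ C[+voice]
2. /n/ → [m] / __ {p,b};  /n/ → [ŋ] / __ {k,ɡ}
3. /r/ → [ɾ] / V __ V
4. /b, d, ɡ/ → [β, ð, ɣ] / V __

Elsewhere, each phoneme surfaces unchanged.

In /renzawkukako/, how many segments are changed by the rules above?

Segments that undergo a rule: /e/ → [eː] (rule 1); /a/ → [aː] (rule 1).
All other segments surface unchanged.

2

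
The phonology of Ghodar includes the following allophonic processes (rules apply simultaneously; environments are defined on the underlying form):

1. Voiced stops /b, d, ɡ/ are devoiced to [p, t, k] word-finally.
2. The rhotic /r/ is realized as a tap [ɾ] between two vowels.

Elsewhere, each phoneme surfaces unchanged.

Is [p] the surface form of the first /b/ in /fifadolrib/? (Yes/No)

/b/ meets the environment for rule 1 (word-finally) → [p].
The actual realization is [p], which matches [p].

Yes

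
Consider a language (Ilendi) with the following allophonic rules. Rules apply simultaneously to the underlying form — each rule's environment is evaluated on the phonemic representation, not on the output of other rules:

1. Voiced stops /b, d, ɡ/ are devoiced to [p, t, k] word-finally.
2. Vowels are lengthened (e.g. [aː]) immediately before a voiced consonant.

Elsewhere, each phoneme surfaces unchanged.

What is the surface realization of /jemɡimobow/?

/j/ — not in any rule's target class → [j].
/e/ (between /j/ and /m/): before a voiced consonant, so rule 2 applies → [eː].
/m/ — not in any rule's target class → [m].
/ɡ/ — between /m/ and /i/; rule 1 does not apply here → [ɡ].
/i/ (between /ɡ/ and /m/): before a voiced consonant, so rule 2 applies → [iː].
/m/ — not in any rule's target class → [m].
/o/ (between /m/ and /b/) occurs before a voiced consonant → [oː] by rule 2.
/b/ (between /o/ and /o/) fails the environment for rule 1, so it stays [b].
/o/ (between /b/ and /w/) occurs before a voiced consonant → [oː] by rule 2.
/w/ stays [w].

[jeːmɡiːmoːboːw]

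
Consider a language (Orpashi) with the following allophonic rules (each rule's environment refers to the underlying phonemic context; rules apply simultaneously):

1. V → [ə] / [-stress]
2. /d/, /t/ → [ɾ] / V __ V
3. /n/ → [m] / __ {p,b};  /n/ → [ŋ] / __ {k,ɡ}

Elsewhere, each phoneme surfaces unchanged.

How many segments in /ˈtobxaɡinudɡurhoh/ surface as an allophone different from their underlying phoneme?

5

Segments that undergo a rule: /a/ → [ə] (rule 1); /i/ → [ə] (rule 1); /u/ → [ə] (rule 1); /u/ → [ə] (rule 1); /o/ → [ə] (rule 1).
All other segments surface unchanged.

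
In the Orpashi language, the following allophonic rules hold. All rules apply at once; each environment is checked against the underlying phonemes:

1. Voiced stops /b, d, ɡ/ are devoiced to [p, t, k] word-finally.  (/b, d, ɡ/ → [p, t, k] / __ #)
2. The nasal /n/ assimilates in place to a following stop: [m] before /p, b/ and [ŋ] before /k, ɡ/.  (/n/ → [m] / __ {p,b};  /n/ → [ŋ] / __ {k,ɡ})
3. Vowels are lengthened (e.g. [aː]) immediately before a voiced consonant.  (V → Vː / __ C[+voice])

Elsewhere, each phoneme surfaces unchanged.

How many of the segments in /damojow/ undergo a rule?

Segments that undergo a rule: /a/ → [aː] (rule 3); /o/ → [oː] (rule 3); /o/ → [oː] (rule 3).
All other segments surface unchanged.

3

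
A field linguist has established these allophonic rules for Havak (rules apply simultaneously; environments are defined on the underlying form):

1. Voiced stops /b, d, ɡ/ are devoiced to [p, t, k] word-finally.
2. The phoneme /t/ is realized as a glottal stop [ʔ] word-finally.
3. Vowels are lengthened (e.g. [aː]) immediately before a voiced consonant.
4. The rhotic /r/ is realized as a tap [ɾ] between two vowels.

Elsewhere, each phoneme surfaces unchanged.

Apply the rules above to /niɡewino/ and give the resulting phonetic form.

/i/ — between /n/ and /ɡ/, before a voiced consonant — surfaces as [iː] (rule 3).
/ɡ/ (between /i/ and /e/) is in the target of rule 1 but the environment (word-finally) is not met → [ɡ].
Rule 3 applies to /e/ (between /ɡ/ and /w/: before a voiced consonant) → [eː].
/i/ meets the environment for rule 3 (before a voiced consonant) → [iː].
/o/ — word-final; rule 3 does not apply here → [o].

[niːɡeːwiːno]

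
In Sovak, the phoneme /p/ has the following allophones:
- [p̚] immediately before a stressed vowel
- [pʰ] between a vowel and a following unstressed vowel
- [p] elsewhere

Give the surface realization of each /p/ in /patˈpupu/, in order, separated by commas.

[p], [p̚], [pʰ]

Occurrence 1 (position 1): no conditioning environment matches → elsewhere allophone [p].
Occurrence 2 (position 4): immediately before a stressed vowel → [p̚].
Occurrence 3 (position 6): between a vowel and a following unstressed vowel → [pʰ].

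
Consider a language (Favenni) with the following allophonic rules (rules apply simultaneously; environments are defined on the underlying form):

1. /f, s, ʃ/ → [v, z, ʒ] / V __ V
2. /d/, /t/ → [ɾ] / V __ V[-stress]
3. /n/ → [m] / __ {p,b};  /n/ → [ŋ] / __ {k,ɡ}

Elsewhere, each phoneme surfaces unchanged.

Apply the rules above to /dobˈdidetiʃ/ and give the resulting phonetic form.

[dobˈdiɾeɾiʃ]

/d/ (word-initial) is in the target of rule 2 but the environment (between a vowel and a following unstressed vowel) is not met → [d].
/o/ (between /d/ and /b/) is unaffected → [o].
/b/ — not in any rule's target class → [b].
/d/ (between /b/ and /i/) fails the environment for rule 2, so it stays [d].
/i/ (between /d/ and /d/) is unaffected → [i].
Rule 2 applies to /d/ (between /i/ and /e/: between a vowel and a following unstressed vowel) → [ɾ].
/e/ — not in any rule's target class → [e].
/t/ — between /e/ and /i/, between a vowel and a following unstressed vowel — surfaces as [ɾ] (rule 2).
/i/ (between /t/ and /ʃ/) is unaffected → [i].
/ʃ/ (word-final) is in the target of rule 1 but the environment (between two vowels) is not met → [ʃ].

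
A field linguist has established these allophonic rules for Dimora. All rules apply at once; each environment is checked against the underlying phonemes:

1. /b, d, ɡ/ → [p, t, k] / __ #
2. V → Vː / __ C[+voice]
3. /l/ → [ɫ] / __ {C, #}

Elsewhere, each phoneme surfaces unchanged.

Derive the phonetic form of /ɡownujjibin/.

/ɡ/ (word-initial): rule 1 targets it, but not word-finally → unchanged [ɡ].
/o/ (between /ɡ/ and /w/): before a voiced consonant, so rule 2 applies → [oː].
/w/ — not in any rule's target class → [w].
/n/ stays [n].
Rule 2 applies to /u/ (between /n/ and /j/: before a voiced consonant) → [uː].
/j/ (between /u/ and /j/) is unaffected → [j].
/j/ stays [j].
/i/ meets the environment for rule 2 (before a voiced consonant) → [iː].
/b/ (between /i/ and /i/): rule 1 targets it, but not word-finally → unchanged [b].
/i/ (between /b/ and /n/) occurs before a voiced consonant → [iː] by rule 2.
/n/ stays [n].

[ɡoːwnuːjjiːbiːn]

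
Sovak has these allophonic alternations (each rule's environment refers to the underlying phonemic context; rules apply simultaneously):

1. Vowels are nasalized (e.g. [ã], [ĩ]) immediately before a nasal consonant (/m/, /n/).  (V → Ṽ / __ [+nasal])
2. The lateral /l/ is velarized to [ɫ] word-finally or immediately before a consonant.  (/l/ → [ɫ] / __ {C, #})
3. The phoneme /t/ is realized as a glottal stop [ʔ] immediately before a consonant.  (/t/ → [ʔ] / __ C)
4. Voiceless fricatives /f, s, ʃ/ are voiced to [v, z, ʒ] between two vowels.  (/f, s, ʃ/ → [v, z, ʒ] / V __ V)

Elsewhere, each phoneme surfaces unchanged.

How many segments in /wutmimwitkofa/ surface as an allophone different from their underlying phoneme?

Segments that undergo a rule: /t/ → [ʔ] (rule 3); /i/ → [ĩ] (rule 1); /t/ → [ʔ] (rule 3); /f/ → [v] (rule 4).
All other segments surface unchanged.

4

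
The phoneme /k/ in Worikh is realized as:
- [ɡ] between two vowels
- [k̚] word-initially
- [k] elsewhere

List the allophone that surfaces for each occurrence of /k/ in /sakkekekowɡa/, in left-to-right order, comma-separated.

Occurrence 1 (position 3): no conditioning environment matches → elsewhere allophone [k].
Occurrence 2 (position 4): no conditioning environment matches → elsewhere allophone [k].
Occurrence 3 (position 6): between two vowels → [ɡ].
Occurrence 4 (position 8): between two vowels → [ɡ].

[k], [k], [ɡ], [ɡ]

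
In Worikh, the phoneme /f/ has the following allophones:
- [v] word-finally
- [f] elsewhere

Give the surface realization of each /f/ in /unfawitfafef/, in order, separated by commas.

Occurrence 1 (position 3): no conditioning environment matches → elsewhere allophone [f].
Occurrence 2 (position 8): no conditioning environment matches → elsewhere allophone [f].
Occurrence 3 (position 10): no conditioning environment matches → elsewhere allophone [f].
Occurrence 4 (position 12): word-finally → [v].

[f], [f], [f], [v]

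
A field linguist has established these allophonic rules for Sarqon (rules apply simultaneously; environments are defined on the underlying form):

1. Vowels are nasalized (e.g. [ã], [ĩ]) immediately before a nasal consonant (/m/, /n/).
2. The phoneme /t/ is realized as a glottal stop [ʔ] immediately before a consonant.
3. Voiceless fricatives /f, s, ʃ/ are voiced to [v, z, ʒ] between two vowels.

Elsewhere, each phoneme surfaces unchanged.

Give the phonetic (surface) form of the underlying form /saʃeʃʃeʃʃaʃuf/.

[saʒeʃʃeʃʃaʒuf]

/s/ (word-initial) is in the target of rule 3 but the environment (between two vowels) is not met → [s].
/a/ — between /s/ and /ʃ/; rule 1 does not apply here → [a].
Rule 3 applies to /ʃ/ (between /a/ and /e/: between two vowels) → [ʒ].
/e/ (between /ʃ/ and /ʃ/) is in the target of rule 1 but the environment (before a nasal consonant) is not met → [e].
/ʃ/ (between /e/ and /ʃ/): rule 3 targets it, but not between two vowels → unchanged [ʃ].
/ʃ/ — between /ʃ/ and /e/; rule 3 does not apply here → [ʃ].
/e/ (between /ʃ/ and /ʃ/): rule 1 targets it, but not before a nasal consonant → unchanged [e].
/ʃ/ (between /e/ and /ʃ/) is in the target of rule 3 but the environment (between two vowels) is not met → [ʃ].
/ʃ/ (between /ʃ/ and /a/) fails the environment for rule 3, so it stays [ʃ].
/a/ (between /ʃ/ and /ʃ/): rule 1 targets it, but not before a nasal consonant → unchanged [a].
/ʃ/ (between /a/ and /u/): between two vowels, so rule 3 applies → [ʒ].
/u/ (between /ʃ/ and /f/) fails the environment for rule 1, so it stays [u].
/f/ — word-final; rule 3 does not apply here → [f].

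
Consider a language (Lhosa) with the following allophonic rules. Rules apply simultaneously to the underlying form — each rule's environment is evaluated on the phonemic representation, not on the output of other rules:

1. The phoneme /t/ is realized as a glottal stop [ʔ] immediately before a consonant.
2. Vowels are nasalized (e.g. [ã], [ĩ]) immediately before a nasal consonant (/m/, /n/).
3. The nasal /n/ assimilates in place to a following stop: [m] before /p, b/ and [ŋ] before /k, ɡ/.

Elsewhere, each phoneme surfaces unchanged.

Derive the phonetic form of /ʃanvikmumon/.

[ʃãnvikmũmõn]

/ʃ/ stays [ʃ].
/a/ (between /ʃ/ and /n/) occurs before a nasal consonant → [ã] by rule 2.
/n/ (between /a/ and /v/) fails the environment for rule 3, so it stays [n].
/v/ (between /n/ and /i/) is unaffected → [v].
/i/ — between /v/ and /k/; rule 2 does not apply here → [i].
/k/ stays [k].
/m/ stays [m].
/u/ (between /m/ and /m/) occurs before a nasal consonant → [ũ] by rule 2.
/m/ (between /u/ and /o/): no rule targets it → [m].
/o/ — between /m/ and /n/, before a nasal consonant — surfaces as [õ] (rule 2).
/n/ (word-final) is in the target of rule 3 but the environment (before a labial or velar stop) is not met → [n].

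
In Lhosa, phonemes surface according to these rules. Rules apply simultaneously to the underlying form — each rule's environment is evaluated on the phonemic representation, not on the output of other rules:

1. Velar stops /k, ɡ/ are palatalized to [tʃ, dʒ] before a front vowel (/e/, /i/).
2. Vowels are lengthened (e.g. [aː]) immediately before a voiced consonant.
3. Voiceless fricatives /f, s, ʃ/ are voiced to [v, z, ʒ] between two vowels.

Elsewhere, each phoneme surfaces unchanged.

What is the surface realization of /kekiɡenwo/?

/k/ (word-initial) occurs before a front vowel → [tʃ] by rule 1.
/e/ (between /k/ and /k/): rule 2 targets it, but not before a voiced consonant → unchanged [e].
/k/ (between /e/ and /i/) occurs before a front vowel → [tʃ] by rule 1.
/i/ meets the environment for rule 2 (before a voiced consonant) → [iː].
/ɡ/ (between /i/ and /e/): before a front vowel, so rule 1 applies → [dʒ].
/e/ — between /ɡ/ and /n/, before a voiced consonant — surfaces as [eː] (rule 2).
/n/ — not in any rule's target class → [n].
/w/ (between /n/ and /o/): no rule targets it → [w].
/o/ (word-final) fails the environment for rule 2, so it stays [o].

[tʃetʃiːdʒeːnwo]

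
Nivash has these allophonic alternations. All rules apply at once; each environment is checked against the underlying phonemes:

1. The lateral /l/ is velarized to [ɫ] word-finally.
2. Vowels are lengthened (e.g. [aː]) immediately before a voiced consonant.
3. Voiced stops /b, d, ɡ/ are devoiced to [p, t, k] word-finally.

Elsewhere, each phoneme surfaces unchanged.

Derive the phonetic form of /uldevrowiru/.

[uːldeːvroːwiːru]

Rule 2 applies to /u/ (word-initial: before a voiced consonant) → [uː].
/l/ — between /u/ and /d/; rule 1 does not apply here → [l].
/d/ — between /l/ and /e/; rule 3 does not apply here → [d].
/e/ (between /d/ and /v/) occurs before a voiced consonant → [eː] by rule 2.
/v/ — not in any rule's target class → [v].
/r/ (between /v/ and /o/): no rule targets it → [r].
/o/ (between /r/ and /w/) occurs before a voiced consonant → [oː] by rule 2.
/w/ stays [w].
/i/ (between /w/ and /r/): before a voiced consonant, so rule 2 applies → [iː].
/r/ (between /i/ and /u/) is unaffected → [r].
/u/ (word-final): rule 2 targets it, but not before a voiced consonant → unchanged [u].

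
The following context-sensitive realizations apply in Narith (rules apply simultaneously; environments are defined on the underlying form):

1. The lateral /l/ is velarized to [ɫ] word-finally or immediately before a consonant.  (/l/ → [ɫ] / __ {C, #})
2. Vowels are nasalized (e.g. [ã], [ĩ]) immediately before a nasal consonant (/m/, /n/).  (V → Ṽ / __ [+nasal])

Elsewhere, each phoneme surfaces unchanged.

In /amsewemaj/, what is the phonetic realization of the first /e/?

[e]

/e/ (between /s/ and /w/) is in the target of rule 2 but the environment (before a nasal consonant) is not met → [e].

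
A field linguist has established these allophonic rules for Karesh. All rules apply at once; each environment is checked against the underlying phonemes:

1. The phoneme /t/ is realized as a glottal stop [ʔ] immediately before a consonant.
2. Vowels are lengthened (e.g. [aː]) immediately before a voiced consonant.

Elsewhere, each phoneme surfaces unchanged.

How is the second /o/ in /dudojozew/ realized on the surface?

/o/ (between /j/ and /z/) occurs before a voiced consonant → [oː] by rule 2.

[oː]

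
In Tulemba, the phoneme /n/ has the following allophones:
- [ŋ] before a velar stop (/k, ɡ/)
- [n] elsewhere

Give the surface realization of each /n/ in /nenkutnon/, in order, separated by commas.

Occurrence 1 (position 1): no conditioning environment matches → elsewhere allophone [n].
Occurrence 2 (position 3): before a velar stop → [ŋ].
Occurrence 3 (position 7): no conditioning environment matches → elsewhere allophone [n].
Occurrence 4 (position 9): no conditioning environment matches → elsewhere allophone [n].

[n], [ŋ], [n], [n]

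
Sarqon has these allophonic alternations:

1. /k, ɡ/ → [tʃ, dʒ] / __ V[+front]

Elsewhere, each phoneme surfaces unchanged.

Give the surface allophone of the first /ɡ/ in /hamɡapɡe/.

/ɡ/ (between /m/ and /a/): rule 1 targets it, but not before a front vowel → unchanged [ɡ].

[ɡ]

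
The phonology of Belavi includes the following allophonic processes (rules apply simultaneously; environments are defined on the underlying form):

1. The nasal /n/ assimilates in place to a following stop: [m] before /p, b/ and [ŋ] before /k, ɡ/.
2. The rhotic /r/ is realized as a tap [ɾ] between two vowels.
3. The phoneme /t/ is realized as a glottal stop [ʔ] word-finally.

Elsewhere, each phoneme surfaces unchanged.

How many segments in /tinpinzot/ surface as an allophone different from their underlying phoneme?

Segments that undergo a rule: /n/ → [m] (rule 1); /t/ → [ʔ] (rule 3).
All other segments surface unchanged.

2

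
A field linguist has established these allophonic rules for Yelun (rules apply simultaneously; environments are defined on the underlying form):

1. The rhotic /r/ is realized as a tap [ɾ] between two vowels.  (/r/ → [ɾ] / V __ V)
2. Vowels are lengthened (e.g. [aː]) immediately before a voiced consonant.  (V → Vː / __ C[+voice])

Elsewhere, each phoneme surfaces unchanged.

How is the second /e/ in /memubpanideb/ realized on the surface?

/e/ (between /d/ and /b/) occurs before a voiced consonant → [eː] by rule 2.

[eː]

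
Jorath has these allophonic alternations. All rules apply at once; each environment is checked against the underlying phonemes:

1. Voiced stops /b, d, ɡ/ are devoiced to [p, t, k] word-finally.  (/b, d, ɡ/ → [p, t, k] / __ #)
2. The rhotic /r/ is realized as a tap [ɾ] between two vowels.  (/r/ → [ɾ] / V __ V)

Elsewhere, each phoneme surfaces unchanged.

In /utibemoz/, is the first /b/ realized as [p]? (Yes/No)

/b/ — between /i/ and /e/; rule 1 does not apply here → [b].
The actual realization is [b], not [p].

No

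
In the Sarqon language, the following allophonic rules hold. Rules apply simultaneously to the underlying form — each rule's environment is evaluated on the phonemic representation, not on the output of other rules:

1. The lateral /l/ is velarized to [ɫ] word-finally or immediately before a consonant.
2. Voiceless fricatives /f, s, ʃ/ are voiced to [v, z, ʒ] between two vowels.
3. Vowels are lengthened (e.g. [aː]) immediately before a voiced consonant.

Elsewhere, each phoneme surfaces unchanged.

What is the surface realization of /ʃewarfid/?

/ʃ/ (word-initial): rule 2 targets it, but not between two vowels → unchanged [ʃ].
/e/ (between /ʃ/ and /w/): before a voiced consonant, so rule 3 applies → [eː].
/a/ — between /w/ and /r/, before a voiced consonant — surfaces as [aː] (rule 3).
/f/ (between /r/ and /i/) fails the environment for rule 2, so it stays [f].
Rule 3 applies to /i/ (between /f/ and /d/: before a voiced consonant) → [iː].

[ʃeːwaːrfiːd]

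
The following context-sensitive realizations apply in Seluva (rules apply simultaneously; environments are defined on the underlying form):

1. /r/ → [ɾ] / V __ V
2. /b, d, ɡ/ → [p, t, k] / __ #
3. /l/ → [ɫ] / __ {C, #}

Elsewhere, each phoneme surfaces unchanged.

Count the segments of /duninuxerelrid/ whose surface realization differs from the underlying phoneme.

3

Segments that undergo a rule: /r/ → [ɾ] (rule 1); /l/ → [ɫ] (rule 3); /d/ → [t] (rule 2).
All other segments surface unchanged.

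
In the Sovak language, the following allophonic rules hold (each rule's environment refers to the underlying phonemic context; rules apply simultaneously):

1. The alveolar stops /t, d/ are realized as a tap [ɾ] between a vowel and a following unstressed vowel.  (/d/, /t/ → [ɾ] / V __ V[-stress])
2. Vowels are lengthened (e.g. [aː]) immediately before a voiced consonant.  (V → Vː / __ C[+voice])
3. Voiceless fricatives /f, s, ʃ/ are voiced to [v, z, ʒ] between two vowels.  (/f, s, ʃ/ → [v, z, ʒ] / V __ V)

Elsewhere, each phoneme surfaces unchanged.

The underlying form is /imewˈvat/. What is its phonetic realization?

[iːmeːwˈvat]

/i/ meets the environment for rule 2 (before a voiced consonant) → [iː].
/m/ — not in any rule's target class → [m].
/e/ (between /m/ and /w/): before a voiced consonant, so rule 2 applies → [eː].
/w/ (between /e/ and /v/): no rule targets it → [w].
/v/ stays [v].
/a/ (between /v/ and /t/): rule 2 targets it, but not before a voiced consonant → unchanged [a].
/t/ (word-final) fails the environment for rule 1, so it stays [t].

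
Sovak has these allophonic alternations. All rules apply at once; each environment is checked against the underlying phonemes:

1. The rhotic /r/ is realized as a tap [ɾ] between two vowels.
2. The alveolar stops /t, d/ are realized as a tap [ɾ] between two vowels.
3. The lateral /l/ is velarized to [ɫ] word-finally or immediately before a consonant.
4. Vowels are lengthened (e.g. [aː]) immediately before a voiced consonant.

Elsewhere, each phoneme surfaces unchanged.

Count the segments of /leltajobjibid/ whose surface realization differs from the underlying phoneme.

6

Segments that undergo a rule: /e/ → [eː] (rule 4); /l/ → [ɫ] (rule 3); /a/ → [aː] (rule 4); /o/ → [oː] (rule 4); /i/ → [iː] (rule 4); /i/ → [iː] (rule 4).
All other segments surface unchanged.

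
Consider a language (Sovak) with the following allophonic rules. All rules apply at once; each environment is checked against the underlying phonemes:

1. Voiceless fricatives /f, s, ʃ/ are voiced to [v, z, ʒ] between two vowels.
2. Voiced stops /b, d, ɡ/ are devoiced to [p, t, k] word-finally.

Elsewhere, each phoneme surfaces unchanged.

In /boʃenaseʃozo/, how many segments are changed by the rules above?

Segments that undergo a rule: /ʃ/ → [ʒ] (rule 1); /s/ → [z] (rule 1); /ʃ/ → [ʒ] (rule 1).
All other segments surface unchanged.

3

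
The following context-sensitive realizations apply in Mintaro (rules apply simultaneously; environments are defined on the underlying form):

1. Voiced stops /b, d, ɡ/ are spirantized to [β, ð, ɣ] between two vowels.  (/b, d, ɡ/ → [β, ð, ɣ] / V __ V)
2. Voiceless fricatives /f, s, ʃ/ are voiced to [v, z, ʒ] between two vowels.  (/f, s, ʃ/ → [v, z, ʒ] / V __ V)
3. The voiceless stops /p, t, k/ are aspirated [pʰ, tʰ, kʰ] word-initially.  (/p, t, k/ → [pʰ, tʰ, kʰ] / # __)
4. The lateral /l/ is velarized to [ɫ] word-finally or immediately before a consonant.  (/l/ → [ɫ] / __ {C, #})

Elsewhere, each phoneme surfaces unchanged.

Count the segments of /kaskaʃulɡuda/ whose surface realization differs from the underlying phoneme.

4

Segments that undergo a rule: /k/ → [kʰ] (rule 3); /ʃ/ → [ʒ] (rule 2); /l/ → [ɫ] (rule 4); /d/ → [ð] (rule 1).
All other segments surface unchanged.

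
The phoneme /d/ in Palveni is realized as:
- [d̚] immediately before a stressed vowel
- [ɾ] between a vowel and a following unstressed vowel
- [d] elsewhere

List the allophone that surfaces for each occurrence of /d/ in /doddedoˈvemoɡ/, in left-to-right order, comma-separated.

Occurrence 1 (position 1): no conditioning environment matches → elsewhere allophone [d].
Occurrence 2 (position 3): no conditioning environment matches → elsewhere allophone [d].
Occurrence 3 (position 4): no conditioning environment matches → elsewhere allophone [d].
Occurrence 4 (position 6): between a vowel and a following unstressed vowel → [ɾ].

[d], [d], [d], [ɾ]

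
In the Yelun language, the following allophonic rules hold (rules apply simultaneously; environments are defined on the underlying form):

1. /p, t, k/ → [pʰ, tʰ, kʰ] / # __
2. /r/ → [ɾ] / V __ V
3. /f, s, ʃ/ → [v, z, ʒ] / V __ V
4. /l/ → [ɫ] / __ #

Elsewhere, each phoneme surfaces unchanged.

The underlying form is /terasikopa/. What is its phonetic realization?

/t/ (word-initial) occurs word-initially → [tʰ] by rule 1.
/e/ (between /t/ and /r/): no rule targets it → [e].
Rule 2 applies to /r/ (between /e/ and /a/: between two vowels) → [ɾ].
/a/ (between /r/ and /s/): no rule targets it → [a].
Rule 3 applies to /s/ (between /a/ and /i/: between two vowels) → [z].
/i/ — not in any rule's target class → [i].
/k/ — between /i/ and /o/; rule 1 does not apply here → [k].
/o/ (between /k/ and /p/): no rule targets it → [o].
/p/ — between /o/ and /a/; rule 1 does not apply here → [p].
/a/ (word-final) is unaffected → [a].

[tʰeɾazikopa]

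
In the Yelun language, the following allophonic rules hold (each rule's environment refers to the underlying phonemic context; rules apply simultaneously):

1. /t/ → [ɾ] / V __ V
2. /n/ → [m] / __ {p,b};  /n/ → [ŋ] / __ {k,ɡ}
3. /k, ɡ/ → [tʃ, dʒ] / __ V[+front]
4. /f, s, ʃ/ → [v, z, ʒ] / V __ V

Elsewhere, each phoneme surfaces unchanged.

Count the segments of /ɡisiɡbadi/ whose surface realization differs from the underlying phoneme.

2

Segments that undergo a rule: /ɡ/ → [dʒ] (rule 3); /s/ → [z] (rule 4).
All other segments surface unchanged.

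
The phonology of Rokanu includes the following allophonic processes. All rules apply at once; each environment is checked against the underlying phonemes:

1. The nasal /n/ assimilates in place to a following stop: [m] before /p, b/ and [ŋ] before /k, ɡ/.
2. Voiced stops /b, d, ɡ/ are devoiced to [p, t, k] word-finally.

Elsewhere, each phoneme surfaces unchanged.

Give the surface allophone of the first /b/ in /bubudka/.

[b]

/b/ (word-initial) is in the target of rule 2 but the environment (word-finally) is not met → [b].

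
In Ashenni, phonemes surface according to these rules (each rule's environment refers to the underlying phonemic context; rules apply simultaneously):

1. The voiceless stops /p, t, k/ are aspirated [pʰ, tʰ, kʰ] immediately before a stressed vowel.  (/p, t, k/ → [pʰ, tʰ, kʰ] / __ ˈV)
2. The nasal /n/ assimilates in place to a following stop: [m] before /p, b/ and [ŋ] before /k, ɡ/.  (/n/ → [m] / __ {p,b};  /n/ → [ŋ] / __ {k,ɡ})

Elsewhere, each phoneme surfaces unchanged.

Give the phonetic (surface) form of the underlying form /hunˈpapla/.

/h/ — not in any rule's target class → [h].
/u/ — not in any rule's target class → [u].
/n/ — between /u/ and /p/, before a labial or velar stop — surfaces as [m] (rule 2).
Rule 1 applies to /p/ (between /n/ and /a/: immediately before a stressed vowel) → [pʰ].
/a/ (between /p/ and /p/): no rule targets it → [a].
/p/ — between /a/ and /l/; rule 1 does not apply here → [p].
/l/ (between /p/ and /a/) is unaffected → [l].
/a/ — not in any rule's target class → [a].

[humˈpʰapla]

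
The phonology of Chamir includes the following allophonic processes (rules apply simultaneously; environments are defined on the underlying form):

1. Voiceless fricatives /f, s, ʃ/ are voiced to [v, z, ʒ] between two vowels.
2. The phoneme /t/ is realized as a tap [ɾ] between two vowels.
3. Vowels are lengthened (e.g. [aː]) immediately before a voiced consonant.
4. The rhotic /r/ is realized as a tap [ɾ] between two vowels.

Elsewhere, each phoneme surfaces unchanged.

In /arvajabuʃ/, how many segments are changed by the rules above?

3

Segments that undergo a rule: /a/ → [aː] (rule 3); /a/ → [aː] (rule 3); /a/ → [aː] (rule 3).
All other segments surface unchanged.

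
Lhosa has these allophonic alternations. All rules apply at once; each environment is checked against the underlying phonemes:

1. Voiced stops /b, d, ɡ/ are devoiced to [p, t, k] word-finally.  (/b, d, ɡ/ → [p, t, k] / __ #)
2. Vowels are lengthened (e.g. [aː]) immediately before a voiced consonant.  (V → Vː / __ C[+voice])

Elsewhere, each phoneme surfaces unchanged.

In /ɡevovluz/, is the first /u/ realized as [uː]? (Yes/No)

Yes

/u/ (between /l/ and /z/) occurs before a voiced consonant → [uː] by rule 2.
The actual realization is [uː], which matches [uː].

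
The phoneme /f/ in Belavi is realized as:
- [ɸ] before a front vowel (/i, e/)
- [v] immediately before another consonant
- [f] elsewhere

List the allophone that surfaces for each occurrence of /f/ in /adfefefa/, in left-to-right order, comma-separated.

[ɸ], [ɸ], [f]

Occurrence 1 (position 3): before a front vowel (/i, e/) → [ɸ].
Occurrence 2 (position 5): before a front vowel (/i, e/) → [ɸ].
Occurrence 3 (position 7): no conditioning environment matches → elsewhere allophone [f].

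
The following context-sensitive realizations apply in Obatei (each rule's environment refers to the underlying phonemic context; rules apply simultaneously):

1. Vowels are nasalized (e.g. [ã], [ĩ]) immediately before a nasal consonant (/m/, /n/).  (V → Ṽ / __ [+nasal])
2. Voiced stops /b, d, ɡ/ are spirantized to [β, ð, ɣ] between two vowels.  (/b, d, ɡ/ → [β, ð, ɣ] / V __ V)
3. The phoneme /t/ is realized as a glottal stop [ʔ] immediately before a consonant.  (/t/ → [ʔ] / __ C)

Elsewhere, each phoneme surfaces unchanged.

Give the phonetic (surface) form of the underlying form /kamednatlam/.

Rule 1 applies to /a/ (between /k/ and /m/: before a nasal consonant) → [ã].
/e/ (between /m/ and /d/) is in the target of rule 1 but the environment (before a nasal consonant) is not met → [e].
/d/ (between /e/ and /n/) is in the target of rule 2 but the environment (between two vowels) is not met → [d].
/a/ (between /n/ and /t/) fails the environment for rule 1, so it stays [a].
/t/ (between /a/ and /l/) occurs immediately before a consonant → [ʔ] by rule 3.
/a/ (between /l/ and /m/): before a nasal consonant, so rule 1 applies → [ã].

[kãmednaʔlãm]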